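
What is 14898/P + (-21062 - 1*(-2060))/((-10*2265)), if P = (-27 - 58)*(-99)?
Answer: 5526017/2117775 ≈ 2.6094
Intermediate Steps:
P = 8415 (P = -85*(-99) = 8415)
14898/P + (-21062 - 1*(-2060))/((-10*2265)) = 14898/8415 + (-21062 - 1*(-2060))/((-10*2265)) = 14898*(1/8415) + (-21062 + 2060)/(-22650) = 4966/2805 - 19002*(-1/22650) = 4966/2805 + 3167/3775 = 5526017/2117775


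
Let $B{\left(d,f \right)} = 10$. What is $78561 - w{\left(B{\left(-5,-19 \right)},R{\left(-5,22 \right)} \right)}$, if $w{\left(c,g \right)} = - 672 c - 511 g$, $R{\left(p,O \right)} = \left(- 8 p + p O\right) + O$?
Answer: $60753$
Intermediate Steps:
$R{\left(p,O \right)} = O - 8 p + O p$ ($R{\left(p,O \right)} = \left(- 8 p + O p\right) + O = O - 8 p + O p$)
$78561 - w{\left(B{\left(-5,-19 \right)},R{\left(-5,22 \right)} \right)} = 78561 - \left(\left(-672\right) 10 - 511 \left(22 - -40 + 22 \left(-5\right)\right)\right) = 78561 - \left(-6720 - 511 \left(22 + 40 - 110\right)\right) = 78561 - \left(-6720 - -24528\right) = 78561 - \left(-6720 + 24528\right) = 78561 - 17808 = 60753$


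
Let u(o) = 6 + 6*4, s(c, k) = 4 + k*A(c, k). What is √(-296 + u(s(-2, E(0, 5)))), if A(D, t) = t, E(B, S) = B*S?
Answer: I*√266 ≈ 16.31*I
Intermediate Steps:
s(c, k) = 4 + k² (s(c, k) = 4 + k*k = 4 + k²)
u(o) = 30 (u(o) = 6 + 24 = 30)
√(-296 + u(s(-2, E(0, 5)))) = √(-296 + 30) = √(-266) = I*√266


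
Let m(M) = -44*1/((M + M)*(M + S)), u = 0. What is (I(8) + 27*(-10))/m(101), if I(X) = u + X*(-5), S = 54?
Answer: 2426525/11 ≈ 2.2059e+5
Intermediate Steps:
I(X) = -5*X (I(X) = 0 + X*(-5) = 0 - 5*X = -5*X)
m(M) = -22/(M*(54 + M)) (m(M) = -44*1/((M + 54)*(M + M)) = -44*1/(2*M*(54 + M)) = -22/(M*(54 + M)))
(I(8) + 27*(-10))/m(101) = (-5*8 + 27*(-10))/((-22/(101*(54 + 101)))) = (-40 - 270)/((-22*1/101/155)) = -310/((-22*1/101*1/155)) = -310/(-22/15655) = -310*(-15655/22) = 2426525/11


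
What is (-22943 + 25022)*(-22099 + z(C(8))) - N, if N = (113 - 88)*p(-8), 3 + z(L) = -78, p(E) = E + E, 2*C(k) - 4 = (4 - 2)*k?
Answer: -46111820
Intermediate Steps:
C(k) = 2 + k (C(k) = 2 + ((4 - 2)*k)/2 = 2 + (2*k)/2 = 2 + k)
p(E) = 2*E
z(L) = -81 (z(L) = -3 - 78 = -81)
N = -400 (N = (113 - 88)*(2*(-8)) = 25*(-16) = -400)
(-22943 + 25022)*(-22099 + z(C(8))) - N = (-22943 + 25022)*(-22099 - 81) - 1*(-400) = 2079*(-22180) + 400 = -46112220 + 400 = -46111820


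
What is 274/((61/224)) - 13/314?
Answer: 19271271/19154 ≈ 1006.1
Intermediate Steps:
274/((61/224)) - 13/314 = 274/((61*(1/224))) - 13*1/314 = 274/(61/224) - 13/314 = 274*(224/61) - 13/314 = 61376/61 - 13/314 = 19271271/19154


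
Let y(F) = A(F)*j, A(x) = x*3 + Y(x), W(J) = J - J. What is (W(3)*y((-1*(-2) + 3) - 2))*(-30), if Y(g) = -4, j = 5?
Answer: 0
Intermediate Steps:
W(J) = 0
A(x) = -4 + 3*x (A(x) = x*3 - 4 = 3*x - 4 = -4 + 3*x)
y(F) = -20 + 15*F (y(F) = (-4 + 3*F)*5 = -20 + 15*F)
(W(3)*y((-1*(-2) + 3) - 2))*(-30) = (0*(-20 + 15*((-1*(-2) + 3) - 2)))*(-30) = (0*(-20 + 15*((2 + 3) - 2)))*(-30) = (0*(-20 + 15*(5 - 2)))*(-30) = (0*(-20 + 15*3))*(-30) = (0*(-20 + 45))*(-30) = (0*25)*(-30) = 0*(-30) = 0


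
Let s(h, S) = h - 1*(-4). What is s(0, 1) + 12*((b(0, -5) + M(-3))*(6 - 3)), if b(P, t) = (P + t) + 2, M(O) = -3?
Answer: -212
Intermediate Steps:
b(P, t) = 2 + P + t
s(h, S) = 4 + h (s(h, S) = h + 4 = 4 + h)
s(0, 1) + 12*((b(0, -5) + M(-3))*(6 - 3)) = (4 + 0) + 12*(((2 + 0 - 5) - 3)*(6 - 3)) = 4 + 12*((-3 - 3)*3) = 4 + 12*(-6*3) = 4 + 12*(-18) = 4 - 216 = -212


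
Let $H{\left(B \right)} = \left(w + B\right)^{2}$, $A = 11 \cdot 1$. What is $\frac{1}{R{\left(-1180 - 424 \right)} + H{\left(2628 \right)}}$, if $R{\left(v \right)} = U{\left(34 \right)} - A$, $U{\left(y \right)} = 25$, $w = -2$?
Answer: $\frac{1}{6895890} \approx 1.4501 \cdot 10^{-7}$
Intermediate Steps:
$A = 11$
$H{\left(B \right)} = \left(-2 + B\right)^{2}$
$R{\left(v \right)} = 14$ ($R{\left(v \right)} = 25 - 11 = 14$)
$\frac{1}{R{\left(-1180 - 424 \right)} + H{\left(2628 \right)}} = \frac{1}{14 + \left(-2 + 2628\right)^{2}} = \frac{1}{14 + 2626^{2}} = \frac{1}{14 + 6895876} = \frac{1}{6895890}$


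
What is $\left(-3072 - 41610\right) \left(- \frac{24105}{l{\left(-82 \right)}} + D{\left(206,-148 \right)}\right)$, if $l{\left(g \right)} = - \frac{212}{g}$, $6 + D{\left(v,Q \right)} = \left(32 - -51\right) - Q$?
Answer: $\frac{21546889155}{53} \approx 4.0654 \cdot 10^{8}$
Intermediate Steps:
$D{\left(v,Q \right)} = 77 - Q$ ($D{\left(v,Q \right)} = -6 - \left(-83 + Q\right) = 77 - Q$)
$\left(-3072 - 41610\right) \left(- \frac{24105}{l{\left(-82 \right)}} + D{\left(206,-148 \right)}\right) = \left(-3072 - 41610\right) \left(- \frac{24105}{\left(-212\right) \frac{1}{-82}} + \left(77 - -148\right)\right) = - 44682 \left(- \frac{24105}{\left(-212\right) \left(- \frac{1}{82}\right)} + \left(77 + 148\right)\right) = - 44682 \left(- \frac{24105}{\frac{106}{41}} + 225\right) = - 44682 \left(\left(-24105\right) \frac{41}{106} + 225\right) = - 44682 \left(- \frac{988305}{106} + 225\right) = \left(-44682\right) \left(- \frac{964455}{106}\right) = \frac{21546889155}{53}$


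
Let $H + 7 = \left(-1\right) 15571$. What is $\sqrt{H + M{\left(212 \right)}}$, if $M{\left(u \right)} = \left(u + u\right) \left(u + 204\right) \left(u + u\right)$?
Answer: $\sqrt{74771238} \approx 8647.0$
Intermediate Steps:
$H = -15578$ ($H = -7 - 15571 = -15578$)
$M{\left(u \right)} = 4 u^{2} \left(204 + u\right)$ ($M{\left(u \right)} = 2 u \left(204 + u\right) 2 u = 4 u^{2} \left(204 + u\right)$)
$\sqrt{H + M{\left(212 \right)}} = \sqrt{-15578 + 4 \cdot 212^{2} \left(204 + 212\right)} = \sqrt{-15578 + 4 \cdot 44944 \cdot 416} = \sqrt{-15578 + 74786816} = \sqrt{74771238}$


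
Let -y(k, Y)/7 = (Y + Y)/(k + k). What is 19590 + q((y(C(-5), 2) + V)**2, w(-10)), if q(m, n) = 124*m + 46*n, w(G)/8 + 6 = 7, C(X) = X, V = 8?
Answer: 860534/25 ≈ 34421.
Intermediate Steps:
w(G) = 8 (w(G) = -48 + 8*7 = -48 + 56 = 8)
y(k, Y) = -7*Y/k (y(k, Y) = -7*(Y + Y)/(k + k) = -7*2*Y/(2*k) = -7*2*Y*1/(2*k) = -7*Y/k)
q(m, n) = 46*n + 124*m
19590 + q((y(C(-5), 2) + V)**2, w(-10)) = 19590 + (46*8 + 124*(-7*2/(-5) + 8)**2) = 19590 + (368 + 124*(-7*2*(-1/5) + 8)**2) = 19590 + (368 + 124*(14/5 + 8)**2) = 19590 + (368 + 124*(54/5)**2) = 19590 + (368 + 124*(2916/25)) = 19590 + (368 + 361584/25) = 19590 + 370784/25 = 860534/25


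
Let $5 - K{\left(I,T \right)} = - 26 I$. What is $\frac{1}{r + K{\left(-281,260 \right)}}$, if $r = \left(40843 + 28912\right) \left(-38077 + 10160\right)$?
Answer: $- \frac{1}{1947357636} \approx -5.1352 \cdot 10^{-10}$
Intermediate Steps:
$K{\left(I,T \right)} = 5 + 26 I$ ($K{\left(I,T \right)} = 5 - - 26 I = 5 + 26 I$)
$r = -1947350335$ ($r = 69755 \left(-27917\right) = -1947350335$)
$\frac{1}{r + K{\left(-281,260 \right)}} = \frac{1}{-1947350335 + \left(5 + 26 \left(-281\right)\right)} = \frac{1}{-1947350335 + \left(5 - 7306\right)} = \frac{1}{-1947350335 - 7301} = \frac{1}{-1947357636} = - \frac{1}{1947357636}$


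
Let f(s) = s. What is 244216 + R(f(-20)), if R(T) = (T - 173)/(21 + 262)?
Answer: 69112935/283 ≈ 2.4422e+5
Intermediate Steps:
R(T) = -173/283 + T/283 (R(T) = (-173 + T)/283 = (-173 + T)*(1/283) = -173/283 + T/283)
244216 + R(f(-20)) = 244216 + (-173/283 + (1/283)*(-20)) = 244216 + (-173/283 - 20/283) = 244216 - 193/283 = 69112935/283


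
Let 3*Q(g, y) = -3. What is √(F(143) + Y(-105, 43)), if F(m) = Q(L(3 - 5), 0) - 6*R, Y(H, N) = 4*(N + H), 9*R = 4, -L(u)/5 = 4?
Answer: I*√2265/3 ≈ 15.864*I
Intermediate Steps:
L(u) = -20 (L(u) = -5*4 = -20)
Q(g, y) = -1 (Q(g, y) = (⅓)*(-3) = -1)
R = 4/9 (R = (⅑)*4 = 4/9 ≈ 0.44444)
Y(H, N) = 4*H + 4*N (Y(H, N) = 4*(H + N) = 4*H + 4*N)
F(m) = -11/3 (F(m) = -1 - 6*4/9 = -1 - 8/3 = -11/3)
√(F(143) + Y(-105, 43)) = √(-11/3 + (4*(-105) + 4*43)) = √(-11/3 + (-420 + 172)) = √(-11/3 - 248) = √(-755/3) = I*√2265/3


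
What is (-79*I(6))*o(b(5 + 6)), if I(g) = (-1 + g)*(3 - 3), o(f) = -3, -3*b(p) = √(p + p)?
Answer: 0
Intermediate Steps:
b(p) = -√2*√p/3 (b(p) = -√(p + p)/3 = -√2*√p/3)
I(g) = 0 (I(g) = (-1 + g)*0 = 0)
(-79*I(6))*o(b(5 + 6)) = -79*0*(-3) = 0*(-3) = 0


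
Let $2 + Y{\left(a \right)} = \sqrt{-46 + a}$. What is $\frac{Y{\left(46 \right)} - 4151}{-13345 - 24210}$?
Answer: $\frac{4153}{37555} \approx 0.11058$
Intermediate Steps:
$Y{\left(a \right)} = -2 + \sqrt{-46 + a}$
$\frac{Y{\left(46 \right)} - 4151}{-13345 - 24210} = \frac{\left(-2 + \sqrt{-46 + 46}\right) - 4151}{-13345 - 24210} = \frac{\left(-2 + \sqrt{0}\right) - 4151}{-37555} = \left(\left(-2 + 0\right) - 4151\right) \left(- \frac{1}{37555}\right) = \left(-2 - 4151\right) \left(- \frac{1}{37555}\right) = \left(-4153\right) \left(- \frac{1}{37555}\right) = \frac{4153}{37555}$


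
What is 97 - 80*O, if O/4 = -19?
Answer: 6177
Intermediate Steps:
O = -76 (O = 4*(-19) = -76)
97 - 80*O = 97 - 80*(-76) = 97 + 6080 = 6177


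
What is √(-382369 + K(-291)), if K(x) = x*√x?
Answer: √(-382369 - 291*I*√291) ≈ 4.014 - 618.37*I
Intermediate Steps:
K(x) = x^(3/2)
√(-382369 + K(-291)) = √(-382369 + (-291)^(3/2)) = √(-382369 - 291*I*√291)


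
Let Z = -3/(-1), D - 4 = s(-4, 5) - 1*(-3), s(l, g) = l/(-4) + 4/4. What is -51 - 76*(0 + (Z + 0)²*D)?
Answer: -6207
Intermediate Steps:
s(l, g) = 1 - l/4 (s(l, g) = l*(-¼) + 4*(¼) = -l/4 + 1 = 1 - l/4)
D = 9 (D = 4 + ((1 - ¼*(-4)) - 1*(-3)) = 4 + ((1 + 1) + 3) = 4 + (2 + 3) = 4 + 5 = 9)
Z = 3 (Z = -3*(-1) = 3)
-51 - 76*(0 + (Z + 0)²*D) = -51 - 76*(0 + (3 + 0)²*9) = -51 - 76*(0 + 3²*9) = -51 - 76*(0 + 9*9) = -51 - 76*(0 + 81) = -51 - 76*81 = -51 - 6156 = -6207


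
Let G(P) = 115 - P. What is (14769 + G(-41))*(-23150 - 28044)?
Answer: -764070450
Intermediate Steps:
(14769 + G(-41))*(-23150 - 28044) = (14769 + (115 - 1*(-41)))*(-23150 - 28044) = (14769 + (115 + 41))*(-51194) = (14769 + 156)*(-51194) = 14925*(-51194) = -764070450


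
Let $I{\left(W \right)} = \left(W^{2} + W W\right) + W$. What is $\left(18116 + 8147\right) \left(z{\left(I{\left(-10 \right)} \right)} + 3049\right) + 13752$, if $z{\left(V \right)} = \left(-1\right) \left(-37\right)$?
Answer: $81061370$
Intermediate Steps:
$I{\left(W \right)} = W + 2 W^{2}$ ($I{\left(W \right)} = \left(W^{2} + W^{2}\right) + W = 2 W^{2} + W = W + 2 W^{2}$)
$z{\left(V \right)} = 37$
$\left(18116 + 8147\right) \left(z{\left(I{\left(-10 \right)} \right)} + 3049\right) + 13752 = \left(18116 + 8147\right) \left(37 + 3049\right) + 13752 = 26263 \cdot 3086 + 13752 = 81047618 + 13752 = 81061370$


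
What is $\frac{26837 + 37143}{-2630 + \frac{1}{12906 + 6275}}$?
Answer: $- \frac{1227200380}{50446029} \approx -24.327$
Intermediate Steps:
$\frac{26837 + 37143}{-2630 + \frac{1}{12906 + 6275}} = \frac{63980}{-2630 + \frac{1}{19181}} = \frac{63980}{- \frac{50446029}{19181}} = 63980 \left(- \frac{19181}{50446029}\right) = - \frac{1227200380}{50446029}$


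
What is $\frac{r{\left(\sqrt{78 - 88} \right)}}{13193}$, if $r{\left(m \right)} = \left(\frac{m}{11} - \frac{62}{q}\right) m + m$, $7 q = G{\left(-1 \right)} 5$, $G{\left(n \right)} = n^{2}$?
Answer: $- \frac{10}{145123} - \frac{429 i \sqrt{10}}{65965} \approx -6.8907 \cdot 10^{-5} - 0.020566 i$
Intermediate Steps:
$q = \frac{5}{7}$ ($q = \frac{\left(-1\right)^{2} \cdot 5}{7} = \frac{1 \cdot 5}{7} = \frac{1}{7} \cdot 5 = \frac{5}{7} \approx 0.71429$)
$r{\left(m \right)} = m + m \left(- \frac{434}{5} + \frac{m}{11}\right)$ ($r{\left(m \right)} = \left(\frac{m}{11} - \frac{62}{\frac{5}{7}}\right) m + m = \left(m \frac{1}{11} - \frac{434}{5}\right) m + m = \left(\frac{m}{11} - \frac{434}{5}\right) m + m = \left(- \frac{434}{5} + \frac{m}{11}\right) m + m = m \left(- \frac{434}{5} + \frac{m}{11}\right) + m = m + m \left(- \frac{434}{5} + \frac{m}{11}\right)$)
$\frac{r{\left(\sqrt{78 - 88} \right)}}{13193} = \frac{\frac{1}{55} \sqrt{78 - 88} \left(-4719 + 5 \sqrt{78 - 88}\right)}{13193} = \frac{\sqrt{-10} \left(-4719 + 5 \sqrt{-10}\right)}{55} \cdot \frac{1}{13193} = \frac{i \sqrt{10} \left(-4719 + 5 i \sqrt{10}\right)}{55} \cdot \frac{1}{13193} = \frac{i \sqrt{10} \left(-4719 + 5 i \sqrt{10}\right)}{725615}$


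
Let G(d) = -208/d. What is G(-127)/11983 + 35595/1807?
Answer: 54170306251/2749966687 ≈ 19.699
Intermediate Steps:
G(-127)/11983 + 35595/1807 = -208/(-127)/11983 + 35595/1807 = -208*(-1/127)*(1/11983) + 35595*(1/1807) = (208/127)*(1/11983) + 35595/1807 = 208/1521841 + 35595/1807 = 54170306251/2749966687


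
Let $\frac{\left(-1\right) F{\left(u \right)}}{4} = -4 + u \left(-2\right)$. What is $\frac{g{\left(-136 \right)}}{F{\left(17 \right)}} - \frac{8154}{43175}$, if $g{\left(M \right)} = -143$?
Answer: $- \frac{7413433}{6562600} \approx -1.1296$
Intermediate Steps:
$F{\left(u \right)} = 16 + 8 u$ ($F{\left(u \right)} = - 4 \left(-4 + u \left(-2\right)\right) = - 4 \left(-4 - 2 u\right) = 16 + 8 u$)
$\frac{g{\left(-136 \right)}}{F{\left(17 \right)}} - \frac{8154}{43175} = - \frac{143}{16 + 8 \cdot 17} - \frac{8154}{43175} = - \frac{143}{16 + 136} - \frac{8154}{43175} = - \frac{143}{152} - \frac{8154}{43175} = - \frac{7413433}{6562600}$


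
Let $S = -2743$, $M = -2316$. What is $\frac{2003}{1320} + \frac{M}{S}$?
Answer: $\frac{8551349}{3620760} \approx 2.3618$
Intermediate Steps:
$\frac{2003}{1320} + \frac{M}{S} = \frac{2003}{1320} - \frac{2316}{-2743} = 2003 \cdot \frac{1}{1320} - - \frac{2316}{2743} = \frac{2003}{1320} + \frac{2316}{2743} = \frac{8551349}{3620760}$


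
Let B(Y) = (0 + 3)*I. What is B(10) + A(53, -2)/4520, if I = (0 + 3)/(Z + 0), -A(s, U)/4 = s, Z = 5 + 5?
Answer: 482/565 ≈ 0.85310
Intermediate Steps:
Z = 10
A(s, U) = -4*s
I = 3/10 (I = (0 + 3)/(10 + 0) = 3/10 ≈ 0.30000)
B(Y) = 9/10 (B(Y) = (0 + 3)*(3/10) = 3*(3/10) = 9/10)
B(10) + A(53, -2)/4520 = 9/10 - 4*53/4520 = 9/10 - 212*1/4520 = 9/10 - 53/1130 = 482/565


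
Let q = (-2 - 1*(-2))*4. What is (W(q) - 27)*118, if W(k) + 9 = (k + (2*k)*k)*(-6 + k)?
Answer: -4248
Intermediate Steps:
q = 0 (q = (-2 + 2)*4 = 0*4 = 0)
W(k) = -9 + (-6 + k)*(k + 2*k²) (W(k) = -9 + (k + (2*k)*k)*(-6 + k) = -9 + (k + 2*k²)*(-6 + k) = -9 + (-6 + k)*(k + 2*k²))
(W(q) - 27)*118 = ((-9 - 11*0² - 6*0 + 2*0³) - 27)*118 = ((-9 - 11*0 + 0 + 2*0) - 27)*118 = ((-9 + 0 + 0 + 0) - 27)*118 = (-9 - 27)*118 = -36*118 = -4248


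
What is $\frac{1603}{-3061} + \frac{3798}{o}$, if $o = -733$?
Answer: $- \frac{12800677}{2243713} \approx -5.7051$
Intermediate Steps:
$\frac{1603}{-3061} + \frac{3798}{o} = \frac{1603}{-3061} + \frac{3798}{-733} = 1603 \left(- \frac{1}{3061}\right) + 3798 \left(- \frac{1}{733}\right) = - \frac{1603}{3061} - \frac{3798}{733} = - \frac{12800677}{2243713}$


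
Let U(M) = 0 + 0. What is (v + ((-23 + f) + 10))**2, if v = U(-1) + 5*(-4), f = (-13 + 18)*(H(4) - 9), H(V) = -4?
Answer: 9604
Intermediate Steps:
U(M) = 0
f = -65 (f = (-13 + 18)*(-4 - 9) = 5*(-13) = -65)
v = -20 (v = 0 + 5*(-4) = 0 - 20 = -20)
(v + ((-23 + f) + 10))**2 = (-20 + ((-23 - 65) + 10))**2 = (-20 + (-88 + 10))**2 = (-20 - 78)**2 = (-98)**2 = 9604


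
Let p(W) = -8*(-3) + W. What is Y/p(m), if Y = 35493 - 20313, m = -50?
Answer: -7590/13 ≈ -583.85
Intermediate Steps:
Y = 15180
p(W) = 24 + W
Y/p(m) = 15180/(24 - 50) = 15180/(-26) = 15180*(-1/26) = -7590/13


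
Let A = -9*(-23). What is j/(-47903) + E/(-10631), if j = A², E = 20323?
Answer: -1429060388/509256793 ≈ -2.8062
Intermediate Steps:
A = 207
j = 42849 (j = 207² = 42849)
j/(-47903) + E/(-10631) = 42849/(-47903) + 20323/(-10631) = 42849*(-1/47903) + 20323*(-1/10631) = -42849/47903 - 20323/10631 = -1429060388/509256793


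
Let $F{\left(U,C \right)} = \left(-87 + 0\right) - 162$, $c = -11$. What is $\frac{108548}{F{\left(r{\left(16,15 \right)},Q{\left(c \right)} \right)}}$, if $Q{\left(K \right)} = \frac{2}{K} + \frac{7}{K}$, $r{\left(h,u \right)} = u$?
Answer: $- \frac{108548}{249} \approx -435.94$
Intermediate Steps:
$Q{\left(K \right)} = \frac{9}{K}$
$F{\left(U,C \right)} = -249$ ($F{\left(U,C \right)} = -87 - 162 = -249$)
$\frac{108548}{F{\left(r{\left(16,15 \right)},Q{\left(c \right)} \right)}} = \frac{108548}{-249} = 108548 \left(- \frac{1}{249}\right) = - \frac{108548}{249}$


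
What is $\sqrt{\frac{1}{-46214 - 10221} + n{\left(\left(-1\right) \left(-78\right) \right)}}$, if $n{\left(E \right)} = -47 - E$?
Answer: $\frac{2 i \sqrt{99528427390}}{56435} \approx 11.18 i$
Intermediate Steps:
$\sqrt{\frac{1}{-46214 - 10221} + n{\left(\left(-1\right) \left(-78\right) \right)}} = \sqrt{\frac{1}{-46214 - 10221} - \left(47 - -78\right)} = \sqrt{\frac{1}{-56435} - 125} = \sqrt{- \frac{1}{56435} - 125} = \sqrt{- \frac{7054376}{56435}} = \frac{2 i \sqrt{99528427390}}{56435}$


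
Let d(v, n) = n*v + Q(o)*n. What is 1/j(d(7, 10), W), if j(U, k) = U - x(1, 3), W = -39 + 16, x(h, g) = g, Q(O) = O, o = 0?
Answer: 1/67 ≈ 0.014925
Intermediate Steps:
d(v, n) = n*v (d(v, n) = n*v + 0*n = n*v + 0 = n*v)
W = -23
j(U, k) = -3 + U (j(U, k) = U - 1*3 = U - 3 = -3 + U)
1/j(d(7, 10), W) = 1/(-3 + 10*7) = 1/(-3 + 70) = 1/67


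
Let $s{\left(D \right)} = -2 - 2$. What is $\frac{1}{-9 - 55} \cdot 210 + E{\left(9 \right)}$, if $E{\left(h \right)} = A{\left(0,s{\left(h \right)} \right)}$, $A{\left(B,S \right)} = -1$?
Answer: $- \frac{137}{32} \approx -4.2813$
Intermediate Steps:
$s{\left(D \right)} = -4$
$E{\left(h \right)} = -1$
$\frac{1}{-9 - 55} \cdot 210 + E{\left(9 \right)} = \frac{1}{-9 - 55} \cdot 210 - 1 = \frac{1}{-64} \cdot 210 - 1 = \left(- \frac{1}{64}\right) 210 - 1 = - \frac{105}{32} - 1 = - \frac{137}{32}$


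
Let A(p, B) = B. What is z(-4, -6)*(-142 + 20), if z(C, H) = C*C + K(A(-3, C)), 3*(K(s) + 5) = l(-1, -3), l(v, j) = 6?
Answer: -1586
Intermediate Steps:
K(s) = -3 (K(s) = -5 + (⅓)*6 = -5 + 2 = -3)
z(C, H) = -3 + C² (z(C, H) = C*C - 3 = C² - 3 = -3 + C²)
z(-4, -6)*(-142 + 20) = (-3 + (-4)²)*(-142 + 20) = (-3 + 16)*(-122) = 13*(-122) = -1586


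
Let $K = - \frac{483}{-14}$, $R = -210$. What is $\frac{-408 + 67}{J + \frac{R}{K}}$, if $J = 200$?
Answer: $- \frac{7843}{4460} \approx -1.7585$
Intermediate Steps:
$K = \frac{69}{2}$ ($K = \left(-483\right) \left(- \frac{1}{14}\right) = \frac{69}{2} \approx 34.5$)
$\frac{-408 + 67}{J + \frac{R}{K}} = \frac{-408 + 67}{200 - \frac{210}{\frac{69}{2}}} = - \frac{341}{200 - \frac{140}{23}} = - \frac{341}{\frac{4460}{23}} = \left(-341\right) \frac{23}{4460} = - \frac{7843}{4460}$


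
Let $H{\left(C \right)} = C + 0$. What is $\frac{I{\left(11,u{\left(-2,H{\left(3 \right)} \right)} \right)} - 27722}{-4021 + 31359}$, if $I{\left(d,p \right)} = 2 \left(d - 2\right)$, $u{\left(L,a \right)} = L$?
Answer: $- \frac{13852}{13669} \approx -1.0134$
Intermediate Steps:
$H{\left(C \right)} = C$
$I{\left(d,p \right)} = -4 + 2 d$ ($I{\left(d,p \right)} = 2 \left(-2 + d\right) = -4 + 2 d$)
$\frac{I{\left(11,u{\left(-2,H{\left(3 \right)} \right)} \right)} - 27722}{-4021 + 31359} = \frac{\left(-4 + 2 \cdot 11\right) - 27722}{-4021 + 31359} = \frac{\left(-4 + 22\right) - 27722}{27338} = \left(18 - 27722\right) \frac{1}{27338} = \left(-27704\right) \frac{1}{27338} = - \frac{13852}{13669}$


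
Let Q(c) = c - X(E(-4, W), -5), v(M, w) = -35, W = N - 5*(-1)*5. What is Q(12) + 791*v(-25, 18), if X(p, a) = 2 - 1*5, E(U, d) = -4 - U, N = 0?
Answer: -27670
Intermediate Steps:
W = 25 (W = 0 - 5*(-1)*5 = 0 + 5*5 = 0 + 25 = 25)
X(p, a) = -3 (X(p, a) = 2 - 5 = -3)
Q(c) = 3 + c (Q(c) = c - 1*(-3) = c + 3 = 3 + c)
Q(12) + 791*v(-25, 18) = (3 + 12) + 791*(-35) = 15 - 27685 = -27670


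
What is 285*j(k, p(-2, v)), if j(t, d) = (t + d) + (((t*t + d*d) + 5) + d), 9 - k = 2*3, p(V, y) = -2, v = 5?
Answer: 4845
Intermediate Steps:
k = 3 (k = 9 - 2*3 = 9 - 1*6 = 9 - 6 = 3)
j(t, d) = 5 + t + d² + t² + 2*d (j(t, d) = (d + t) + (((t² + d²) + 5) + d) = (d + t) + (((d² + t²) + 5) + d) = (d + t) + ((5 + d² + t²) + d) = (d + t) + (5 + d + d² + t²) = 5 + t + d² + t² + 2*d)
285*j(k, p(-2, v)) = 285*(5 + 3 + (-2)² + 3² + 2*(-2)) = 285*(5 + 3 + 4 + 9 - 4) = 285*17 = 4845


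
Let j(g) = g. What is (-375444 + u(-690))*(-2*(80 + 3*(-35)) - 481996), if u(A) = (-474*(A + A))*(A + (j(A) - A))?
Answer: 217703800822824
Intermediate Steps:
u(A) = -948*A² (u(A) = (-474*(A + A))*(A + (A - A)) = (-948*A)*(A + 0) = (-948*A)*A = -948*A²)
(-375444 + u(-690))*(-2*(80 + 3*(-35)) - 481996) = (-375444 - 948*(-690)²)*(-2*(80 + 3*(-35)) - 481996) = (-375444 - 948*476100)*(-2*(80 - 105) - 481996) = (-375444 - 451342800)*(-2*(-25) - 481996) = -451718244*(50 - 481996) = -451718244*(-481946) = 217703800822824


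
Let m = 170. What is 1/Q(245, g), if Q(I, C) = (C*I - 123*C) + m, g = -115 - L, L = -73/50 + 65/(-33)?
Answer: -825/11089301 ≈ -7.4396e-5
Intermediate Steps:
L = -5659/1650 (L = -73*1/50 + 65*(-1/33) = -73/50 - 65/33 = -5659/1650 ≈ -3.4297)
g = -184091/1650 (g = -115 - 1*(-5659/1650) = -115 + 5659/1650 = -184091/1650 ≈ -111.57)
Q(I, C) = 170 - 123*C + C*I (Q(I, C) = (C*I - 123*C) + 170 = (-123*C + C*I) + 170 = 170 - 123*C + C*I)
1/Q(245, g) = 1/(170 - 123*(-184091/1650) - 184091/1650*245) = 1/(170 + 7547731/550 - 9020459/330) = 1/(-11089301/825) = -825/11089301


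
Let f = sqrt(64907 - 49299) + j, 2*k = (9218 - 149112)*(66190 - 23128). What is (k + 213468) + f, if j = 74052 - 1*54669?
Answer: -3011824863 + 2*sqrt(3902) ≈ -3.0118e+9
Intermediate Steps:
j = 19383 (j = 74052 - 54669 = 19383)
k = -3012057714 (k = ((9218 - 149112)*(66190 - 23128))/2 = (-139894*43062)/2 = (1/2)*(-6024115428) = -3012057714)
f = 19383 + 2*sqrt(3902) (f = sqrt(64907 - 49299) + 19383 = sqrt(15608) + 19383 = 2*sqrt(3902) + 19383 = 19383 + 2*sqrt(3902) ≈ 19508.)
(k + 213468) + f = (-3012057714 + 213468) + (19383 + 2*sqrt(3902)) = -3011844246 + (19383 + 2*sqrt(3902)) = -3011824863 + 2*sqrt(3902)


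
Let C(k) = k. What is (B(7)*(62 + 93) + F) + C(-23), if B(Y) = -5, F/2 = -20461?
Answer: -41720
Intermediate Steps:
F = -40922 (F = 2*(-20461) = -40922)
(B(7)*(62 + 93) + F) + C(-23) = (-5*(62 + 93) - 40922) - 23 = (-5*155 - 40922) - 23 = (-775 - 40922) - 23 = -41697 - 23 = -41720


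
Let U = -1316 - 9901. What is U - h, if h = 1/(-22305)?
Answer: -250195184/22305 ≈ -11217.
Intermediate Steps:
U = -11217
h = -1/22305 ≈ -4.4833e-5
U - h = -11217 - 1*(-1/22305) = -11217 + 1/22305 = -250195184/22305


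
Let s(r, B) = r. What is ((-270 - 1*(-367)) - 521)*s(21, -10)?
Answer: -8904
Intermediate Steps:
((-270 - 1*(-367)) - 521)*s(21, -10) = ((-270 - 1*(-367)) - 521)*21 = ((-270 + 367) - 521)*21 = (97 - 521)*21 = -424*21 = -8904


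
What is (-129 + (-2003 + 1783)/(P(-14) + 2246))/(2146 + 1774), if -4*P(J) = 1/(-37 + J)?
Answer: -11830149/359217040 ≈ -0.032933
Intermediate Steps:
P(J) = -1/(4*(-37 + J))
(-129 + (-2003 + 1783)/(P(-14) + 2246))/(2146 + 1774) = (-129 + (-2003 + 1783)/(-1/(-148 + 4*(-14)) + 2246))/(2146 + 1774) = (-129 - 220/(-1/(-148 - 56) + 2246))/3920 = (-129 - 220/(-1/(-204) + 2246))*(1/3920) = (-129 - 220/(-1*(-1/204) + 2246))*(1/3920) = (-129 - 220/(1/204 + 2246))*(1/3920) = (-129 - 220/458185/204)*(1/3920) = (-129 - 220*204/458185)*(1/3920) = (-129 - 8976/91637)*(1/3920) = -11830149/91637*1/3920 = -11830149/359217040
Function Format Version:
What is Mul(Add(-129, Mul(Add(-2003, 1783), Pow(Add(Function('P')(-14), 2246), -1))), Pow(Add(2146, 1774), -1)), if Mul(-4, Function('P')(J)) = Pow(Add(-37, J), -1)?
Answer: Rational(-11830149, 359217040) ≈ -0.032933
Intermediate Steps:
Function('P')(J) = Mul(Rational(-1, 4), Pow(Add(-37, J), -1))
Mul(Add(-129, Mul(Add(-2003, 1783), Pow(Add(Function('P')(-14), 2246), -1))), Pow(Add(2146, 1774), -1)) = Mul(Add(-129, Mul(Add(-2003, 1783), Pow(Add(Mul(-1, Pow(Add(-148, Mul(4, -14)), -1)), 2246), -1))), Pow(Add(2146, 1774), -1)) = Mul(Add(-129, Mul(-220, Pow(Add(Mul(-1, Pow(Add(-148, -56), -1)), 2246), -1))), Pow(3920, -1)) = Mul(Add(-129, Mul(-220, Pow(Add(Mul(-1, Pow(-204, -1)), 2246), -1))), Rational(1, 3920)) = Mul(Add(-129, Mul(-220, Pow(Add(Mul(-1, Rational(-1, 204)), 2246), -1))), Rational(1, 3920)) = Mul(Add(-129, Mul(-220, Pow(Add(Rational(1, 204), 2246), -1))), Rational(1, 3920)) = Mul(Add(-129, Mul(-220, Pow(Rational(458185, 204), -1))), Rational(1, 3920)) = Mul(Add(-129, Mul(-220, Rational(204, 458185))), Rational(1, 3920)) = Mul(Add(-129, Rational(-8976, 91637)), Rational(1, 3920)) = Mul(Rational(-11830149, 91637), Rational(1, 3920)) = Rational(-11830149, 359217040)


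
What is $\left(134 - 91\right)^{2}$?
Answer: $1849$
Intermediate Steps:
$\left(134 - 91\right)^{2} = 43^{2} = 1849$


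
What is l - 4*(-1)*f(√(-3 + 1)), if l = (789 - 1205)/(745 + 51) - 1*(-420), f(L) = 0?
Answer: 83476/199 ≈ 419.48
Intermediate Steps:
l = 83476/199 (l = -416/796 + 420 = -416*1/796 + 420 = -104/199 + 420 = 83476/199 ≈ 419.48)
l - 4*(-1)*f(√(-3 + 1)) = 83476/199 - 4*(-1)*0 = 83476/199 - (-4)*0 = 83476/199 - 1*0 = 83476/199 + 0 = 83476/199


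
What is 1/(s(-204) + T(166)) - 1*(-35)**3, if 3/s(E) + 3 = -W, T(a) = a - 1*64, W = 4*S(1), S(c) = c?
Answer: 30484132/711 ≈ 42875.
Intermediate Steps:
W = 4 (W = 4*1 = 4)
T(a) = -64 + a (T(a) = a - 64 = -64 + a)
s(E) = -3/7 (s(E) = 3/(-3 - 1*4) = 3/(-3 - 4) = 3/(-7) = 3*(-1/7) = -3/7)
1/(s(-204) + T(166)) - 1*(-35)**3 = 1/(-3/7 + (-64 + 166)) - 1*(-35)**3 = 1/(-3/7 + 102) - 1*(-42875) = 1/(711/7) + 42875 = 7/711 + 42875 = 30484132/711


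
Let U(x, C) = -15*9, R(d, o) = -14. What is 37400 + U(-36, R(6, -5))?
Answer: 37265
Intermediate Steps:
U(x, C) = -135
37400 + U(-36, R(6, -5)) = 37400 - 135 = 37265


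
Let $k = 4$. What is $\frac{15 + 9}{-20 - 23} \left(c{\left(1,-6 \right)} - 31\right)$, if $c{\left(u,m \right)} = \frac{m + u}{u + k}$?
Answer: $\frac{768}{43} \approx 17.86$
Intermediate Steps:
$c{\left(u,m \right)} = \frac{m + u}{4 + u}$ ($c{\left(u,m \right)} = \frac{m + u}{u + 4} = \frac{m + u}{4 + u}$)
$\frac{15 + 9}{-20 - 23} \left(c{\left(1,-6 \right)} - 31\right) = \frac{15 + 9}{-20 - 23} \left(\frac{-6 + 1}{4 + 1} - 31\right) = \frac{24}{-43} \left(\frac{1}{5} \left(-5\right) - 31\right) = 24 \left(- \frac{1}{43}\right) \left(\frac{1}{5} \left(-5\right) - 31\right) = - \frac{24 \left(-1 - 31\right)}{43} = \left(- \frac{24}{43}\right) \left(-32\right) = \frac{768}{43}$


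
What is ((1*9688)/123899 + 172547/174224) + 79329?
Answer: 1712433090001569/21586179376 ≈ 79330.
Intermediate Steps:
((1*9688)/123899 + 172547/174224) + 79329 = (9688*(1/123899) + 172547*(1/174224)) + 79329 = (9688/123899 + 172547/174224) + 79329 = 23066282865/21586179376 + 79329 = 1712433090001569/21586179376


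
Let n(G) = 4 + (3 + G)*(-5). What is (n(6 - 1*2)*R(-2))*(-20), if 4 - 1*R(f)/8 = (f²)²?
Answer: -59520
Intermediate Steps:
n(G) = -11 - 5*G (n(G) = 4 + (-15 - 5*G) = -11 - 5*G)
R(f) = 32 - 8*f⁴
(n(6 - 1*2)*R(-2))*(-20) = ((-11 - 5*(6 - 1*2))*(32 - 8*(-2)⁴))*(-20) = ((-11 - 5*(6 - 2))*(32 - 8*16))*(-20) = ((-11 - 5*4)*(32 - 128))*(-20) = ((-11 - 20)*(-96))*(-20) = -31*(-96)*(-20) = 2976*(-20) = -59520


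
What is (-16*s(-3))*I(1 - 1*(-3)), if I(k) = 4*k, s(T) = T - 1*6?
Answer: 2304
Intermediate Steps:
s(T) = -6 + T (s(T) = T - 6 = -6 + T)
(-16*s(-3))*I(1 - 1*(-3)) = (-16*(-6 - 3))*(4*(1 - 1*(-3))) = (-16*(-9))*(4*(1 + 3)) = 144*(4*4) = 144*16 = 2304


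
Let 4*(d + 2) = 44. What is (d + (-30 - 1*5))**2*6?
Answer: 4056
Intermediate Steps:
d = 9 (d = -2 + (1/4)*44 = -2 + 11 = 9)
(d + (-30 - 1*5))**2*6 = (9 + (-30 - 1*5))**2*6 = (9 + (-30 - 5))**2*6 = (9 - 35)**2*6 = (-26)**2*6 = 676*6 = 4056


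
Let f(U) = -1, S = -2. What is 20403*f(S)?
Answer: -20403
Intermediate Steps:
20403*f(S) = 20403*(-1) = -20403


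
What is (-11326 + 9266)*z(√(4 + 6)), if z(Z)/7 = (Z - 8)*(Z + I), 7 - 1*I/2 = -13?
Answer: 4470200 - 461440*√10 ≈ 3.0110e+6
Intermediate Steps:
I = 40 (I = 14 - 2*(-13) = 14 + 26 = 40)
z(Z) = 7*(-8 + Z)*(40 + Z) (z(Z) = 7*((Z - 8)*(Z + 40)) = 7*((-8 + Z)*(40 + Z)) = 7*(-8 + Z)*(40 + Z))
(-11326 + 9266)*z(√(4 + 6)) = (-11326 + 9266)*(-2240 + 7*(√(4 + 6))² + 224*√(4 + 6)) = -2060*(-2240 + 7*(√10)² + 224*√10) = -2060*(-2240 + 7*10 + 224*√10) = -2060*(-2240 + 70 + 224*√10) = -2060*(-2170 + 224*√10) = 4470200 - 461440*√10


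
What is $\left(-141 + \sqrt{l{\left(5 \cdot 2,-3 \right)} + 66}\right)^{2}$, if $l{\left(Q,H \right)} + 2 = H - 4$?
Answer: $\left(141 - \sqrt{57}\right)^{2} \approx 17809.0$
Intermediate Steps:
$l{\left(Q,H \right)} = -6 + H$ ($l{\left(Q,H \right)} = -2 + \left(H - 4\right) = -2 + \left(-4 + H\right) = -6 + H$)
$\left(-141 + \sqrt{l{\left(5 \cdot 2,-3 \right)} + 66}\right)^{2} = \left(-141 + \sqrt{\left(-6 - 3\right) + 66}\right)^{2} = \left(-141 + \sqrt{-9 + 66}\right)^{2} = \left(-141 + \sqrt{57}\right)^{2}$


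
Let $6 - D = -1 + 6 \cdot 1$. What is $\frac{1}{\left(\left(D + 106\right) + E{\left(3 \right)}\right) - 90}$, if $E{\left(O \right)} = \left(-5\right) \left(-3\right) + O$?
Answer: $\frac{1}{35} \approx 0.028571$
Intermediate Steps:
$D = 1$ ($D = 6 - \left(-1 + 6 \cdot 1\right) = 6 - \left(-1 + 6\right) = 6 - 5 = 1$)
$E{\left(O \right)} = 15 + O$
$\frac{1}{\left(\left(D + 106\right) + E{\left(3 \right)}\right) - 90} = \frac{1}{\left(\left(1 + 106\right) + \left(15 + 3\right)\right) - 90} = \frac{1}{\left(107 + 18\right) - 90} = \frac{1}{125 - 90} = \frac{1}{35}$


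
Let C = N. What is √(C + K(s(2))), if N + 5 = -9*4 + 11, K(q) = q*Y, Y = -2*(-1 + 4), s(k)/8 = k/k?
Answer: I*√78 ≈ 8.8318*I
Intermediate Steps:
s(k) = 8 (s(k) = 8*(k/k) = 8*1 = 8)
Y = -6 (Y = -2*3 = -6)
K(q) = -6*q (K(q) = q*(-6) = -6*q)
N = -30 (N = -5 + (-9*4 + 11) = -5 + (-36 + 11) = -5 - 25 = -30)
C = -30
√(C + K(s(2))) = √(-30 - 6*8) = √(-30 - 48) = √(-78) = I*√78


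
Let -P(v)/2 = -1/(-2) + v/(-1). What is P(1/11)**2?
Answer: 81/121 ≈ 0.66942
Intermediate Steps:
P(v) = -1 + 2*v (P(v) = -2*(-1/(-2) + v/(-1)) = -2*(-1*(-1/2) + v*(-1)) = -2*(1/2 - v) = -1 + 2*v)
P(1/11)**2 = (-1 + 2/11)**2 = (-9/11)**2 = 81/121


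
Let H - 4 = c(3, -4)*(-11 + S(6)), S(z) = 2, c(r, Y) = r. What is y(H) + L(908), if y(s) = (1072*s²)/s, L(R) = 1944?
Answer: -22712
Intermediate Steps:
H = -23 (H = 4 + 3*(-11 + 2) = 4 + 3*(-9) = 4 - 27 = -23)
y(s) = 1072*s
y(H) + L(908) = 1072*(-23) + 1944 = -24656 + 1944 = -22712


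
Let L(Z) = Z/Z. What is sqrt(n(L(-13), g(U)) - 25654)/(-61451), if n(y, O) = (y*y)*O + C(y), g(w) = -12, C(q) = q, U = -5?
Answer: -I*sqrt(25665)/61451 ≈ -0.002607*I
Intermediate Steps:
L(Z) = 1
n(y, O) = y + O*y**2 (n(y, O) = (y*y)*O + y = y**2*O + y = O*y**2 + y = y + O*y**2)
sqrt(n(L(-13), g(U)) - 25654)/(-61451) = sqrt(1*(1 - 12*1) - 25654)/(-61451) = sqrt(1*(1 - 12) - 25654)*(-1/61451) = sqrt(1*(-11) - 25654)*(-1/61451) = sqrt(-11 - 25654)*(-1/61451) = sqrt(-25665)*(-1/61451) = (I*sqrt(25665))*(-1/61451) = -I*sqrt(25665)/61451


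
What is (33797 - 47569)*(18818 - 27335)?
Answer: 117296124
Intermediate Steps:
(33797 - 47569)*(18818 - 27335) = -13772*(-8517) = 117296124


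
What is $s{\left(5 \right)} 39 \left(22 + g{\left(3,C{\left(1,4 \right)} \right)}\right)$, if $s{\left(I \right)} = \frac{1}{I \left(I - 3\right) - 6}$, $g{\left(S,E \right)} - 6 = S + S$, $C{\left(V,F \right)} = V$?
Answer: $\frac{663}{2} \approx 331.5$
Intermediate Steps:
$g{\left(S,E \right)} = 6 + 2 S$ ($g{\left(S,E \right)} = 6 + \left(S + S\right) = 6 + 2 S$)
$s{\left(I \right)} = \frac{1}{-6 + I \left(-3 + I\right)}$ ($s{\left(I \right)} = \frac{1}{I \left(-3 + I\right) - 6} = \frac{1}{-6 + I \left(-3 + I\right)}$)
$s{\left(5 \right)} 39 \left(22 + g{\left(3,C{\left(1,4 \right)} \right)}\right) = \frac{1}{-6 + 5^{2} - 15} \cdot 39 \left(22 + \left(6 + 2 \cdot 3\right)\right) = \frac{1}{-6 + 25 - 15} \cdot 39 \left(22 + \left(6 + 6\right)\right) = \frac{1}{4} \cdot 39 \left(22 + 12\right) = \frac{1}{4} \cdot 39 \cdot 34 = \frac{39}{4} \cdot 34 = \frac{663}{2}$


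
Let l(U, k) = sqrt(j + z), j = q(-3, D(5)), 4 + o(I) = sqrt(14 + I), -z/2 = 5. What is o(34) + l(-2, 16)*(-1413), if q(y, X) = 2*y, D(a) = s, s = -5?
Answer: -4 - 5652*I + 4*sqrt(3) ≈ 2.9282 - 5652.0*I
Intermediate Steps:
z = -10 (z = -2*5 = -10)
D(a) = -5
o(I) = -4 + sqrt(14 + I)
j = -6 (j = 2*(-3) = -6)
l(U, k) = 4*I (l(U, k) = sqrt(-6 - 10) = sqrt(-16) = 4*I)
o(34) + l(-2, 16)*(-1413) = (-4 + sqrt(14 + 34)) + (4*I)*(-1413) = (-4 + sqrt(48)) - 5652*I = (-4 + 4*sqrt(3)) - 5652*I = -4 - 5652*I + 4*sqrt(3)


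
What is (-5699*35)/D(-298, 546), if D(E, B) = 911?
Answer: -199465/911 ≈ -218.95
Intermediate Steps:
(-5699*35)/D(-298, 546) = -5699*35/911 = -199465*1/911 = -199465/911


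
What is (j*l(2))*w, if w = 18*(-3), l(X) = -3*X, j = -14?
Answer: -4536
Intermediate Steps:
w = -54
(j*l(2))*w = -(-42)*2*(-54) = -14*(-6)*(-54) = 84*(-54) = -4536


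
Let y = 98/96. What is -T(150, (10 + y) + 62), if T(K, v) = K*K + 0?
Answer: -22500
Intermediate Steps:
y = 49/48 (y = 98*(1/96) = 49/48 ≈ 1.0208)
T(K, v) = K² (T(K, v) = K² + 0 = K²)
-T(150, (10 + y) + 62) = -1*150² = -1*22500 = -22500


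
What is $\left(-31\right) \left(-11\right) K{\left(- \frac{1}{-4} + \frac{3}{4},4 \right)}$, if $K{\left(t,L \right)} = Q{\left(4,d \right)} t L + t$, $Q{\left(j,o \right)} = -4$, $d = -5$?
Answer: $-5115$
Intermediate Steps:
$K{\left(t,L \right)} = t - 4 L t$ ($K{\left(t,L \right)} = - 4 t L + t = - 4 L t + t = t - 4 L t$)
$\left(-31\right) \left(-11\right) K{\left(- \frac{1}{-4} + \frac{3}{4},4 \right)} = \left(-31\right) \left(-11\right) \left(- \frac{1}{-4} + \frac{3}{4}\right) \left(1 - 16\right) = 341 \left(\left(-1\right) \left(- \frac{1}{4}\right) + 3 \cdot \frac{1}{4}\right) \left(1 - 16\right) = 341 \left(\frac{1}{4} + \frac{3}{4}\right) \left(-15\right) = 341 \cdot 1 \left(-15\right) = 341 \left(-15\right) = -5115$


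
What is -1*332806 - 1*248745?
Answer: -581551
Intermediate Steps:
-1*332806 - 1*248745 = -332806 - 248745 = -581551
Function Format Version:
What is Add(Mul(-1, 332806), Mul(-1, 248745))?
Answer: -581551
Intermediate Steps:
Add(Mul(-1, 332806), Mul(-1, 248745)) = Add(-332806, -248745) = -581551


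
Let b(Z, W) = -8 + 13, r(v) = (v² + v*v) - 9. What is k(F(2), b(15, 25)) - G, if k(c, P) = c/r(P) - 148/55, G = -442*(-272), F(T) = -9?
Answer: -271111683/2255 ≈ -1.2023e+5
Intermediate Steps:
r(v) = -9 + 2*v² (r(v) = (v² + v²) - 9 = 2*v² - 9 = -9 + 2*v²)
b(Z, W) = 5
G = 120224
k(c, P) = -148/55 + c/(-9 + 2*P²) (k(c, P) = c/(-9 + 2*P²) - 148/55 = -148/55 + c/(-9 + 2*P²))
k(F(2), b(15, 25)) - G = (1332 - 296*5² + 55*(-9))/(55*(-9 + 2*5²)) - 1*120224 = (1332 - 296*25 - 495)/(55*(-9 + 2*25)) - 120224 = (1332 - 7400 - 495)/(55*(-9 + 50)) - 120224 = (1/55)*(-6563)/41 - 120224 = (1/55)*(1/41)*(-6563) - 120224 = -6563/2255 - 120224 = -271111683/2255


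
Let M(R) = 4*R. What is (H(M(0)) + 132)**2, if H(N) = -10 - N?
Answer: 14884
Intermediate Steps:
(H(M(0)) + 132)**2 = ((-10 - 4*0) + 132)**2 = ((-10 - 1*0) + 132)**2 = ((-10 + 0) + 132)**2 = (-10 + 132)**2 = 122**2 = 14884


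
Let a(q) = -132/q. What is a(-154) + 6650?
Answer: 46556/7 ≈ 6650.9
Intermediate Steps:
a(-154) + 6650 = -132/(-154) + 6650 = -132*(-1/154) + 6650 = 6/7 + 6650 = 46556/7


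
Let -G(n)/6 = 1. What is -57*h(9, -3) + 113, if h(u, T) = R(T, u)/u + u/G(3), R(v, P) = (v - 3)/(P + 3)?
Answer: 605/3 ≈ 201.67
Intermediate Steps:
R(v, P) = (-3 + v)/(3 + P)
G(n) = -6 (G(n) = -6*1 = -6)
h(u, T) = -u/6 + (-3 + T)/(u*(3 + u)) (h(u, T) = ((-3 + T)/(3 + u))/u + u/(-6) = (-3 + T)/(u*(3 + u)) + u*(-⅙) = (-3 + T)/(u*(3 + u)) - u/6 = -u/6 + (-3 + T)/(u*(3 + u)))
-57*h(9, -3) + 113 = -57*(-3 - 3 - ⅙*9²*(3 + 9))/(9*(3 + 9)) + 113 = -19*(-3 - 3 - ⅙*81*12)/(3*12) + 113 = -19*(-3 - 3 - 162)/(3*12) + 113 = -19*(-168)/(3*12) + 113 = -57*(-14/9) + 113 = 266/3 + 113 = 605/3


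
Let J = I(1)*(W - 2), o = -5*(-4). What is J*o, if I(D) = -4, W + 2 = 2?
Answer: 160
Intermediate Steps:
W = 0 (W = -2 + 2 = 0)
o = 20
J = 8 (J = -4*(0 - 2) = -4*(-2) = 8)
J*o = 8*20 = 160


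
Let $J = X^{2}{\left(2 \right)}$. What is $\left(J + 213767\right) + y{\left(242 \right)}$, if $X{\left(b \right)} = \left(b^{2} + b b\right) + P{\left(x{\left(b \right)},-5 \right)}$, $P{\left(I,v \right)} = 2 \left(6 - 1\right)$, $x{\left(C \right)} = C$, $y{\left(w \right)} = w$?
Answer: $214333$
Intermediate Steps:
$P{\left(I,v \right)} = 10$ ($P{\left(I,v \right)} = 2 \cdot 5 = 10$)
$X{\left(b \right)} = 10 + 2 b^{2}$ ($X{\left(b \right)} = \left(b^{2} + b b\right) + 10 = \left(b^{2} + b^{2}\right) + 10 = 2 b^{2} + 10 = 10 + 2 b^{2}$)
$J = 324$ ($J = \left(10 + 2 \cdot 2^{2}\right)^{2} = \left(10 + 2 \cdot 4\right)^{2} = \left(10 + 8\right)^{2} = 18^{2} = 324$)
$\left(J + 213767\right) + y{\left(242 \right)} = \left(324 + 213767\right) + 242 = 214091 + 242 = 214333$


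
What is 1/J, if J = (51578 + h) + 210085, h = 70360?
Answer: 1/332023 ≈ 3.0118e-6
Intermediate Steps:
J = 332023 (J = (51578 + 70360) + 210085 = 121938 + 210085 = 332023)
1/J = 1/332023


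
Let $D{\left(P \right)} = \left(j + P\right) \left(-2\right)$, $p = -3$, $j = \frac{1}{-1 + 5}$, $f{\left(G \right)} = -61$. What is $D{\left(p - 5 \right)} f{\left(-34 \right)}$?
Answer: $- \frac{1891}{2} \approx -945.5$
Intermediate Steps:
$j = \frac{1}{4} \approx 0.25$
$D{\left(P \right)} = - \frac{1}{2} - 2 P$ ($D{\left(P \right)} = \left(\frac{1}{4} + P\right) \left(-2\right) = - \frac{1}{2} - 2 P$)
$D{\left(p - 5 \right)} f{\left(-34 \right)} = \left(- \frac{1}{2} - 2 \left(-3 - 5\right)\right) \left(-61\right) = \left(- \frac{1}{2} - -16\right) \left(-61\right) = \left(- \frac{1}{2} + 16\right) \left(-61\right) = \frac{31}{2} \left(-61\right) = - \frac{1891}{2}$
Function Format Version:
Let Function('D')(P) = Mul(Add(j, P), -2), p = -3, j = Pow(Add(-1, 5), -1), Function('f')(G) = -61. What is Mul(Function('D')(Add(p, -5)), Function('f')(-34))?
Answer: Rational(-1891, 2) ≈ -945.50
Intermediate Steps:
j = Rational(1, 4) (j = Pow(4, -1) = Rational(1, 4) ≈ 0.25000)
Function('D')(P) = Add(Rational(-1, 2), Mul(-2, P)) (Function('D')(P) = Mul(Add(Rational(1, 4), P), -2) = Add(Rational(-1, 2), Mul(-2, P)))
Mul(Function('D')(Add(p, -5)), Function('f')(-34)) = Mul(Add(Rational(-1, 2), Mul(-2, Add(-3, -5))), -61) = Mul(Add(Rational(-1, 2), Mul(-2, -8)), -61) = Mul(Add(Rational(-1, 2), 16), -61) = Mul(Rational(31, 2), -61) = Rational(-1891, 2)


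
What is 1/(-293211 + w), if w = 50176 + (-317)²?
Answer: -1/142546 ≈ -7.0153e-6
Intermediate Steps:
w = 150665 (w = 50176 + 100489 = 150665)
1/(-293211 + w) = 1/(-293211 + 150665) = 1/(-142546) = -1/142546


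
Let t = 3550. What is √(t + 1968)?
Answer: √5518 ≈ 74.283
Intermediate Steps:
√(t + 1968) = √(3550 + 1968) = √5518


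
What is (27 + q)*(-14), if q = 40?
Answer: -938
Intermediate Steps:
(27 + q)*(-14) = (27 + 40)*(-14) = 67*(-14) = -938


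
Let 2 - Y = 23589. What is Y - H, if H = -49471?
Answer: 25884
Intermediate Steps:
Y = -23587 (Y = 2 - 1*23589 = 2 - 23589 = -23587)
Y - H = -23587 - 1*(-49471) = -23587 + 49471 = 25884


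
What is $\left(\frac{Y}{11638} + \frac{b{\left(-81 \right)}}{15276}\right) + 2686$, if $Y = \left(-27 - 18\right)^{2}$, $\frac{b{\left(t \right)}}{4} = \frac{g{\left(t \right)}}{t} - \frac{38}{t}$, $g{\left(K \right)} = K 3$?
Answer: $\frac{9670464121205}{3600087282} \approx 2686.2$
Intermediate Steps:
$g{\left(K \right)} = 3 K$
$b{\left(t \right)} = 12 - \frac{152}{t}$ ($b{\left(t \right)} = 4 \left(\frac{3 t}{t} - \frac{38}{t}\right) = 4 \left(3 - \frac{38}{t}\right) = 12 - \frac{152}{t}$)
$Y = 2025$ ($Y = \left(-45\right)^{2} = 2025$)
$\left(\frac{Y}{11638} + \frac{b{\left(-81 \right)}}{15276}\right) + 2686 = \left(\frac{2025}{11638} + \frac{12 - \frac{152}{-81}}{15276}\right) + 2686 = \left(2025 \cdot \frac{1}{11638} + \left(12 - - \frac{152}{81}\right) \frac{1}{15276}\right) + 2686 = \left(\frac{2025}{11638} + \left(12 + \frac{152}{81}\right) \frac{1}{15276}\right) + 2686 = \left(\frac{2025}{11638} + \frac{1124}{81} \cdot \frac{1}{15276}\right) + 2686 = \left(\frac{2025}{11638} + \frac{281}{309339}\right) + 2686 = \frac{629681753}{3600087282} + 2686 = \frac{9670464121205}{3600087282}$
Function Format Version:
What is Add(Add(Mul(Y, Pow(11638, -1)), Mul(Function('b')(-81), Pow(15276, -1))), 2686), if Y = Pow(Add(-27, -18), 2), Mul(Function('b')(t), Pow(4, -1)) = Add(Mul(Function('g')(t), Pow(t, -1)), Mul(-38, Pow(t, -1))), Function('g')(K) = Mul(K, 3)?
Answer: Rational(9670464121205, 3600087282) ≈ 2686.2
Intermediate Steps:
Function('g')(K) = Mul(3, K)
Function('b')(t) = Add(12, Mul(-152, Pow(t, -1))) (Function('b')(t) = Mul(4, Add(Mul(Mul(3, t), Pow(t, -1)), Mul(-38, Pow(t, -1)))) = Mul(4, Add(3, Mul(-38, Pow(t, -1)))) = Add(12, Mul(-152, Pow(t, -1))))
Y = 2025 (Y = Pow(-45, 2) = 2025)
Add(Add(Mul(Y, Pow(11638, -1)), Mul(Function('b')(-81), Pow(15276, -1))), 2686) = Add(Add(Mul(2025, Pow(11638, -1)), Mul(Add(12, Mul(-152, Pow(-81, -1))), Pow(15276, -1))), 2686) = Add(Add(Mul(2025, Rational(1, 11638)), Mul(Add(12, Mul(-152, Rational(-1, 81))), Rational(1, 15276))), 2686) = Add(Add(Rational(2025, 11638), Mul(Add(12, Rational(152, 81)), Rational(1, 15276))), 2686) = Add(Add(Rational(2025, 11638), Mul(Rational(1124, 81), Rational(1, 15276))), 2686) = Add(Add(Rational(2025, 11638), Rational(281, 309339)), 2686) = Add(Rational(629681753, 3600087282), 2686) = Rational(9670464121205, 3600087282)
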